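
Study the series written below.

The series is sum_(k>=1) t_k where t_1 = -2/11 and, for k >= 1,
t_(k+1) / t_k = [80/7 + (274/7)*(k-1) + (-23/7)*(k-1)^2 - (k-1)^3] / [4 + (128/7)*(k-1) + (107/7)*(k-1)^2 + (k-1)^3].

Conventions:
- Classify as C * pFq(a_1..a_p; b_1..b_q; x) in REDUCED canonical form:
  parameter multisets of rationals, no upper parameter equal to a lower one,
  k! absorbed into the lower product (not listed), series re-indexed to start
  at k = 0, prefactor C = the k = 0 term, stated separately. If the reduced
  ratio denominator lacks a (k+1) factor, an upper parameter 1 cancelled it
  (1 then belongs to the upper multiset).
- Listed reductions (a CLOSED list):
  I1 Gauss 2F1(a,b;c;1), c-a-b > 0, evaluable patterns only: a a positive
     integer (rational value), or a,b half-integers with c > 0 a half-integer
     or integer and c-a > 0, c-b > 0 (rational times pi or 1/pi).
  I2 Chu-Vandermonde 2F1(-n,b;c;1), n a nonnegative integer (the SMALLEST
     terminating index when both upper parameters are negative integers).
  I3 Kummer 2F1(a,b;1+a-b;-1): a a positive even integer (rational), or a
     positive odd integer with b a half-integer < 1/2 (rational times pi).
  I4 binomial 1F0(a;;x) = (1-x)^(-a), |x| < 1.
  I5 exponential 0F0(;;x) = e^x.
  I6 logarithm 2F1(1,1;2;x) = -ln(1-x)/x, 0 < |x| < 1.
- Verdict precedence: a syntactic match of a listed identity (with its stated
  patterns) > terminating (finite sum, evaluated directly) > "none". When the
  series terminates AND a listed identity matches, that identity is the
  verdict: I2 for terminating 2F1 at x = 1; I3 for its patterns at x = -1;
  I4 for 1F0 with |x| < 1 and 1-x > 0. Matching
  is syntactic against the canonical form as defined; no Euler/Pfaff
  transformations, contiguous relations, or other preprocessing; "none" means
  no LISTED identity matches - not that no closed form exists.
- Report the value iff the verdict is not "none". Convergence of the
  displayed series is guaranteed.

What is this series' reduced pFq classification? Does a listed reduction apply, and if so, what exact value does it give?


Reduced: x = -1, 2F1, upper = {-5, 8}, lower = {14}, C = -2/11. Verdict: Kummer (I3) fires (x = -1; c = 14 equals 1+a-b for upper {-5, 8}: listed pattern). Sum: -13/7.

First insight: t_0 = -2/11 here, and roots of the ratio polynomials (C = -2/11, x = -1) are the negated parameters.
Step ratio: r(k) = (-1) * (k-5) (k+8) / [(k+14) (k+1)] - rational in k, leading ratio (-1); with t_0 = -2/11, classification follows.


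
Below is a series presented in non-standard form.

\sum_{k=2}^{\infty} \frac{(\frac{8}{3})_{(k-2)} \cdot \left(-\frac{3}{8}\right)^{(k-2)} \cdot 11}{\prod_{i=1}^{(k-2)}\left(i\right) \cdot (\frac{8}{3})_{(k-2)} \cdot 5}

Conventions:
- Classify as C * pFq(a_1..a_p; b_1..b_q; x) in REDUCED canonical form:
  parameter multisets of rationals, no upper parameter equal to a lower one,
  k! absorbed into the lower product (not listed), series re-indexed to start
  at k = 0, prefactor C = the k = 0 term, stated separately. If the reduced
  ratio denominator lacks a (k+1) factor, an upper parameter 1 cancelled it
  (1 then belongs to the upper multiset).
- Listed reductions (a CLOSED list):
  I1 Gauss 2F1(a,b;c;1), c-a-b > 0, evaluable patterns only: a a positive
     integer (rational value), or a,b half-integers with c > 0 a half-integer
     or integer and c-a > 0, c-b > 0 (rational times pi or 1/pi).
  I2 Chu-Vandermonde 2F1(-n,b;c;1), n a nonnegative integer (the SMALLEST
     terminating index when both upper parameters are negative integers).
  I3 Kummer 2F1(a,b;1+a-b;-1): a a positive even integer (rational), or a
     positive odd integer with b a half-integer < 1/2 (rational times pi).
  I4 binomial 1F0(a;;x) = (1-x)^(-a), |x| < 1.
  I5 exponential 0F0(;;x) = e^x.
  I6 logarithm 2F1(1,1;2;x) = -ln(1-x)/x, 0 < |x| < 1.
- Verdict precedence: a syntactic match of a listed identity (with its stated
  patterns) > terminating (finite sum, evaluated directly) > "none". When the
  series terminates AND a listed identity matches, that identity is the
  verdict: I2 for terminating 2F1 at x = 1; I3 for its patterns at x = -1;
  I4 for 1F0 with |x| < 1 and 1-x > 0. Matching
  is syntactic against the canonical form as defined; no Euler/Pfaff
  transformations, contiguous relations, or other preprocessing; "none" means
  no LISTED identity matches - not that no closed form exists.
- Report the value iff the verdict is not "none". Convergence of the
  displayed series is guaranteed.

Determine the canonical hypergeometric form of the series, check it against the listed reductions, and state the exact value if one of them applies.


Prefactor \frac{11}{5}, argument -\frac{3}{8}: 0F0 with upper {-} over lower {-}. Verdict: the exponential series (I5) applies (the 0F0 exponential series at x = -\frac{3}{8}). Sum: \frac{11}{5} \cdot e^{-\frac{3}{8}}.

Key step: t_0 being \frac{11}{5}, the constant factors (C = 11/5) combine into one prefactor.
Consecutive-term ratio: r(k) = -\frac{3}{8} * 1 / [(k+1)] - rational in k. x = -\frac{3}{8}; t_0 = \frac{11}{5}; negate the roots.


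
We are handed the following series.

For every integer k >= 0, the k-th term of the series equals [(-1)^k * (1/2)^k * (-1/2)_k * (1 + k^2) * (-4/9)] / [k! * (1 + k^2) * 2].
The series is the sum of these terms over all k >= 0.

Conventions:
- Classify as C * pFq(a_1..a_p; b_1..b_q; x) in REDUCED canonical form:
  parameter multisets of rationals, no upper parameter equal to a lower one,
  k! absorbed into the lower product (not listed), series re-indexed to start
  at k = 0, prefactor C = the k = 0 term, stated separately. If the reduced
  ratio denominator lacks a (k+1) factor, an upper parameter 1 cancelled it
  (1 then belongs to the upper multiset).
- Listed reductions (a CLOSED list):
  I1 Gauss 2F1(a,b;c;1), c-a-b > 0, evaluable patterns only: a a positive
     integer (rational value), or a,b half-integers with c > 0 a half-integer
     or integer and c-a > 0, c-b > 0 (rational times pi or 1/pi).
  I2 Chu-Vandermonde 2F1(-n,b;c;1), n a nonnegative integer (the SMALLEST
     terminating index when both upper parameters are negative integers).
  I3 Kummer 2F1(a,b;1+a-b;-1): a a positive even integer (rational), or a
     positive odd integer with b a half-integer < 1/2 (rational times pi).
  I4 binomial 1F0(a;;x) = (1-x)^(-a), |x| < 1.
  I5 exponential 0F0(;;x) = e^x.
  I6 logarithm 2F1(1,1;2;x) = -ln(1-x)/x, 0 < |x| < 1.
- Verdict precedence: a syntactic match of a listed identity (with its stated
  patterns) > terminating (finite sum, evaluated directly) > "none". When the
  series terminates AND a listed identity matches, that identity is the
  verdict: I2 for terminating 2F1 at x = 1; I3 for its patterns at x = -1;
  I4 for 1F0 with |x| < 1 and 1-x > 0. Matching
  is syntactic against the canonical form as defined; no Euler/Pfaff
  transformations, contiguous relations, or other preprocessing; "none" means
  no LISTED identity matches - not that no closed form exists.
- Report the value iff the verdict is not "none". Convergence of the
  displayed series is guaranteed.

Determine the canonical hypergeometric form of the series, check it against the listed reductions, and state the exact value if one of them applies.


This is -2/9 * 1F0(-1/2; -; -1/2) in reduced canonical form. Verdict at x = -1/2: the I4 binomial reduction matches (the 1F0 binomial series: exponent 1/2, x = -1/2). Value: (-2/9) * (3/2)^(1/2).

The tell: x = (-1/2) and the constant factors (C = -2/9) combine into one prefactor.
Term ratio: r(k) = (-1/2) * (k-1/2) / [(k+1)] - rational; roots negated = parameters, x = (-1/2), C = -2/9.


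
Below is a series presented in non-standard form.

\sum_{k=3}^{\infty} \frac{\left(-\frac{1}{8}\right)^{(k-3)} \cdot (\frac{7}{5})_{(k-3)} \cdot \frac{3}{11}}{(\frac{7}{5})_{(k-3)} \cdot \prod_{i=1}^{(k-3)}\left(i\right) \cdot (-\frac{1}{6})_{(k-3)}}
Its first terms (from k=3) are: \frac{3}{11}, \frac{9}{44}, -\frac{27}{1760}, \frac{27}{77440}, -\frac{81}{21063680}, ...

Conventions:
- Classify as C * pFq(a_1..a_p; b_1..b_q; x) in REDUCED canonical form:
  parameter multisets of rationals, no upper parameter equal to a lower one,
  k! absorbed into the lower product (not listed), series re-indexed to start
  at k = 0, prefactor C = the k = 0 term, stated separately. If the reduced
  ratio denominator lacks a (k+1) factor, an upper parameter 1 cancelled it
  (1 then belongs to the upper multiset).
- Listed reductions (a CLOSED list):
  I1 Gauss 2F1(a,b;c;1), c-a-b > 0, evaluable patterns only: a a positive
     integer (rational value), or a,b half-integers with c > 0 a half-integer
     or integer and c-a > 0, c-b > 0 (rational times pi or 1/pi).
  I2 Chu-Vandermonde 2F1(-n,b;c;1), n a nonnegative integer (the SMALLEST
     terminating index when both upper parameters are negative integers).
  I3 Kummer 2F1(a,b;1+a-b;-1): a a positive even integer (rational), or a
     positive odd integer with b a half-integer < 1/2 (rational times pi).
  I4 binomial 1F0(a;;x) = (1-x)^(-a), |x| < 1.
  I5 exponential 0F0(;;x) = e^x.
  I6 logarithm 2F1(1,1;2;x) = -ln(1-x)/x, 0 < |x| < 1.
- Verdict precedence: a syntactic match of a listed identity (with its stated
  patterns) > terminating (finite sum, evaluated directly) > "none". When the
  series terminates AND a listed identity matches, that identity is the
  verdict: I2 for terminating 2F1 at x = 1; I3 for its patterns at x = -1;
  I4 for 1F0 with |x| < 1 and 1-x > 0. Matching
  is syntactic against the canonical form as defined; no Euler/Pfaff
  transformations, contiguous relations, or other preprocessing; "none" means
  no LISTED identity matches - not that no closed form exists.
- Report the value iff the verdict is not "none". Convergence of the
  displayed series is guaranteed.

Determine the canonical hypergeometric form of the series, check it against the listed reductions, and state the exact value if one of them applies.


Prefactor \frac{3}{11}, argument -\frac{1}{8}: 0F1 with upper {-} over lower {-\frac{1}{6}}. Verdict: no listed reduction: x = -\frac{1}{8} and upper {-} fail every I1-I6 pattern.

First insight: from the first term \frac{3}{11}: the product of the first k integers (C = 3/11) is k!.
Ratio: r(k) = -\frac{1}{8} * 1 / [(k-\frac{1}{6}) (k+1)] - rational; roots negated = parameters, x = -\frac{1}{8}, C = \frac{3}{11}.


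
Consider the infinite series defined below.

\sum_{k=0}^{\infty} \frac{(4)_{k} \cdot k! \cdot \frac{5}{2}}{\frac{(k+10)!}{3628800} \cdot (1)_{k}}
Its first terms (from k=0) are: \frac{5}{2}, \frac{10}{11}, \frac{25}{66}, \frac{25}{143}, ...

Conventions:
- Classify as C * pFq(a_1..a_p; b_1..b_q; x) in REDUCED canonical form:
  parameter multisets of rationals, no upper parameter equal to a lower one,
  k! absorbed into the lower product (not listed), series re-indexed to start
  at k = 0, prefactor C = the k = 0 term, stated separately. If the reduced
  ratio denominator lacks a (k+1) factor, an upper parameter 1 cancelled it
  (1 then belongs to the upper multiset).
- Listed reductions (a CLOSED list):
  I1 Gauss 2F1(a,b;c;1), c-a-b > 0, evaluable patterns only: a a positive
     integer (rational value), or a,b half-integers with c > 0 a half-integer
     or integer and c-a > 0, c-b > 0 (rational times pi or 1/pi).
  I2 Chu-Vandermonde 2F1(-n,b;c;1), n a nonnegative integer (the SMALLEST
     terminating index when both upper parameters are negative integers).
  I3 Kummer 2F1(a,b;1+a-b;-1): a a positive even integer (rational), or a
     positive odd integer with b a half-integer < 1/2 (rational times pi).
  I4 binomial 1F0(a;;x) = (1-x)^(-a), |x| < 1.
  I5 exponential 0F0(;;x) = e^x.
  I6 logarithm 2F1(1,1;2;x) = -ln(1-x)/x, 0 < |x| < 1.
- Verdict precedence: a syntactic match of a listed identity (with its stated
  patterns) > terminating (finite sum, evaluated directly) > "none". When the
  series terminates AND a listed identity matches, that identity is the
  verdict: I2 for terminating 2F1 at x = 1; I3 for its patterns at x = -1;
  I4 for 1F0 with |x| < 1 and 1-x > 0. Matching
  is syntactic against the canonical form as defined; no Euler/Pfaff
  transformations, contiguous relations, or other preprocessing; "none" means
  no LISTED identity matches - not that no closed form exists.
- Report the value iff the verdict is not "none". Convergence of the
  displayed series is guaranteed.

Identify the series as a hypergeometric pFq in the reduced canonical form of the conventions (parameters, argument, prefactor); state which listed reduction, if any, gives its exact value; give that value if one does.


x = 1 here; the reduced form reads 2F1, upper {1, 4}, lower {11}, C = \frac{5}{2}. Verdict: Gauss (I1, integer-parameter pattern) fires (x = 1: the Gamma ratio telescopes since c-a-b = 6 > 0 and a = 1 in Z>0). Sum: \frac{25}{6}.

Key step: from the first term \frac{5}{2}: the denominator's factorial ratio (prefactor 5/2) is a lower Pochhammer.
Adjacent-term ratio: r(k) = 1 * (k+1) (k+4) / [(k+11) (k+1)] ; factor over Q: parameters, x = 1, and C = \frac{5}{2}.


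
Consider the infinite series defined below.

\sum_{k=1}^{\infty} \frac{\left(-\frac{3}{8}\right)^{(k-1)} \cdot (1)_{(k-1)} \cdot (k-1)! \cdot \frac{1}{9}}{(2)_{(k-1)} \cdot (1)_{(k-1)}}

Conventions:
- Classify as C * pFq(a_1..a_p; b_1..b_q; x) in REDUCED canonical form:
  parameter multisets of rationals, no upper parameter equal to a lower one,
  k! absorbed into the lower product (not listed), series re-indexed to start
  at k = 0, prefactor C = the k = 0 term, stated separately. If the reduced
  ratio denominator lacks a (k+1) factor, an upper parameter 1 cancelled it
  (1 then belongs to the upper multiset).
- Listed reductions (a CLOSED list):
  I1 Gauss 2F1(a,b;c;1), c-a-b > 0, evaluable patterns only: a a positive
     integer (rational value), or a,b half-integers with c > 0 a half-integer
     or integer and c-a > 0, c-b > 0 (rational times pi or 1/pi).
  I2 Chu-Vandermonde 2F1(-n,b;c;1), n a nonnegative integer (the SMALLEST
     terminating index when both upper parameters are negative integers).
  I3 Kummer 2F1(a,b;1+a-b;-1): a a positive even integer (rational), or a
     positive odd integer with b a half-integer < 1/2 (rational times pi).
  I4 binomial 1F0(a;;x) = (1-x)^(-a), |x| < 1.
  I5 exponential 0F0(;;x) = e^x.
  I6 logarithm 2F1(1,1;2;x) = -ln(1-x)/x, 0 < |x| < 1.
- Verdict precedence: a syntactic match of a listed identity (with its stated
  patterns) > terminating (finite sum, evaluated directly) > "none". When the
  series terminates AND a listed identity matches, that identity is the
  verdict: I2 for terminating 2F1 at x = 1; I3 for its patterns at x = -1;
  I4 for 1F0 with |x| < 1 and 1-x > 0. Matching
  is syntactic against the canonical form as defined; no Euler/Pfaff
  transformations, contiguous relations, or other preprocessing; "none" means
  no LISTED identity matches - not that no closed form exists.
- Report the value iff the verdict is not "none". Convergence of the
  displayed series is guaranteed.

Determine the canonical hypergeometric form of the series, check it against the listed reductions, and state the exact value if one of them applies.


This is \frac{1}{9} * 2F1(1, 1; 2; -\frac{3}{8}) in reduced canonical form. Verdict: the I6 logarithm reduction matches (the logarithm: parameters (1,1;2), x = -\frac{3}{8}). Its exact value is \frac{8}{27} \cdot \ln\left(\frac{11}{8}\right).

The tell: x = -\frac{3}{8} and the factorial ratio (prefactor 1/9) (k+a-1)!/(a-1)! is a rising factorial (a)_k.
Step ratio: r(k) = -\frac{3}{8} * (k+1) (k+1) / [(k+2) (k+1)] - poly over poly, x = -\frac{3}{8} from leading terms; C = \frac{1}{9} at k = 0.


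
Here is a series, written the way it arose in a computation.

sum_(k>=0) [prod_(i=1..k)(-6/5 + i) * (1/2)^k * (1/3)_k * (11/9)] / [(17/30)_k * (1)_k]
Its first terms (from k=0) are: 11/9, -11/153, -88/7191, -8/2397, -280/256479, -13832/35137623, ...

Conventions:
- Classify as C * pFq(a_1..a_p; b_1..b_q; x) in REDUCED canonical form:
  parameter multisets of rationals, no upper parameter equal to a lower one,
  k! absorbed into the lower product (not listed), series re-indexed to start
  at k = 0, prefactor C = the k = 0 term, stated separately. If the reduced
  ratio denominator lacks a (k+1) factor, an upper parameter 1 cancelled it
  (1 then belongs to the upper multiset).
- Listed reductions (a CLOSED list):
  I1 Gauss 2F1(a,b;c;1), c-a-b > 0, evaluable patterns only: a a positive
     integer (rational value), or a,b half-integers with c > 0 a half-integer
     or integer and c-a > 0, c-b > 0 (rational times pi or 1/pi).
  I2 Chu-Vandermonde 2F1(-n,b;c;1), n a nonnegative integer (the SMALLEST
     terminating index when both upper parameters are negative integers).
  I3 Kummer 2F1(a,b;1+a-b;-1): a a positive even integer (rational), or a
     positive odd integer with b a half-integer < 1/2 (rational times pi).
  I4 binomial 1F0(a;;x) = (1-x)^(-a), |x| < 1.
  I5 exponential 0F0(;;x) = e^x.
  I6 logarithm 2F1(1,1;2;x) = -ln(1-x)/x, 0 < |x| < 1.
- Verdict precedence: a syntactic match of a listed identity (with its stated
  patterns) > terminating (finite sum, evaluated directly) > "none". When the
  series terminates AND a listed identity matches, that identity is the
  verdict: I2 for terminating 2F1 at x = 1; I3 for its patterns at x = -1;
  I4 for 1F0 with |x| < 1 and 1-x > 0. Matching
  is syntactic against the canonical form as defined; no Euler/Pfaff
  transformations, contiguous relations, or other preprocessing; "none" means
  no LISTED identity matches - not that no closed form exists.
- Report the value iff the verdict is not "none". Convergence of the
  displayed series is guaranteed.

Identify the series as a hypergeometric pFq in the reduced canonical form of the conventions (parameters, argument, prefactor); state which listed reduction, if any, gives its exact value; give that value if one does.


This is 11/9 * 2F1(-1/5, 1/3; 17/30; 1/2) in reduced canonical form. Verdict: none - this 2F1 at x = 1/2 matches no listed pattern, and upper {-1/5, 1/3} holds no stopper.

Key step: with t_0 = 11/9, (1)_k (prefactor 11/9) is k! itself.
Adjacent-term ratio: r(k) = (1/2) * (k-1/5) (k+1/3) / [(k+17/30) (k+1)] - rational in k, leading ratio (1/2); with t_0 = 11/9, classification follows.


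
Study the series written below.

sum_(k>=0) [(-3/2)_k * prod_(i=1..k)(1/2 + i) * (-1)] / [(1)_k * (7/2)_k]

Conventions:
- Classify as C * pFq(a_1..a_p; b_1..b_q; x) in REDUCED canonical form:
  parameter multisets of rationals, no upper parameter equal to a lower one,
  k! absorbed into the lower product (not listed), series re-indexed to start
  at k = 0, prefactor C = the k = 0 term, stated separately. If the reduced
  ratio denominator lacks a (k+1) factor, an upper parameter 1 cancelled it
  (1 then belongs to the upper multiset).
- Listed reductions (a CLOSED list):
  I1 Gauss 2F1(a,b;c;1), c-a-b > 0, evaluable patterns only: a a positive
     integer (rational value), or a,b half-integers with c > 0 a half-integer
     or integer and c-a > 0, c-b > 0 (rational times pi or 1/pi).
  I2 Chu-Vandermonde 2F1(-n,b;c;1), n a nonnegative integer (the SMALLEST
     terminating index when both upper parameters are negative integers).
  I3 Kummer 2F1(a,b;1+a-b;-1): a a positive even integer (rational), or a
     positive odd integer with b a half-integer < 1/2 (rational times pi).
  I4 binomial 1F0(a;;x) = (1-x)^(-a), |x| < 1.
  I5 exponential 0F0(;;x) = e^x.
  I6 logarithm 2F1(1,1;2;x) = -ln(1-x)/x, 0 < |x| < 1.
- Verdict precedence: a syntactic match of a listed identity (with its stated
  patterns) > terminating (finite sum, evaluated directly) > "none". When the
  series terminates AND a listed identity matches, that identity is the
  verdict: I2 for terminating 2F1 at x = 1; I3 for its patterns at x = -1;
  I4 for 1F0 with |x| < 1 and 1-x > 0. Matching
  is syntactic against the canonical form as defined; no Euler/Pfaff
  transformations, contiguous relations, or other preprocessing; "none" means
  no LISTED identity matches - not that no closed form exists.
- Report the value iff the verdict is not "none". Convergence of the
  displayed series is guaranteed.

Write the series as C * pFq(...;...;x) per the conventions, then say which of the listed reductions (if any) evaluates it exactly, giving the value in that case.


Classification (C = -1): 2F1 with upper {-3/2, 3/2}, lower {7/2}, argument x = 1. Verdict: Gauss's theorem I1 (half-integer case) applies (x = 1; upper {-3/2, 3/2} half-integers, c = 7/2 in the evaluable pattern). Its exact value is (-75/512) * pi.

The tell: from the first term -1: the running product (C = -1) telescopes to a rising factorial.
Term ratio: r(k) = 1 * (k-3/2) (k+3/2) / [(k+7/2) (k+1)] ; factor over Q: parameters, x = 1, and C = -1.


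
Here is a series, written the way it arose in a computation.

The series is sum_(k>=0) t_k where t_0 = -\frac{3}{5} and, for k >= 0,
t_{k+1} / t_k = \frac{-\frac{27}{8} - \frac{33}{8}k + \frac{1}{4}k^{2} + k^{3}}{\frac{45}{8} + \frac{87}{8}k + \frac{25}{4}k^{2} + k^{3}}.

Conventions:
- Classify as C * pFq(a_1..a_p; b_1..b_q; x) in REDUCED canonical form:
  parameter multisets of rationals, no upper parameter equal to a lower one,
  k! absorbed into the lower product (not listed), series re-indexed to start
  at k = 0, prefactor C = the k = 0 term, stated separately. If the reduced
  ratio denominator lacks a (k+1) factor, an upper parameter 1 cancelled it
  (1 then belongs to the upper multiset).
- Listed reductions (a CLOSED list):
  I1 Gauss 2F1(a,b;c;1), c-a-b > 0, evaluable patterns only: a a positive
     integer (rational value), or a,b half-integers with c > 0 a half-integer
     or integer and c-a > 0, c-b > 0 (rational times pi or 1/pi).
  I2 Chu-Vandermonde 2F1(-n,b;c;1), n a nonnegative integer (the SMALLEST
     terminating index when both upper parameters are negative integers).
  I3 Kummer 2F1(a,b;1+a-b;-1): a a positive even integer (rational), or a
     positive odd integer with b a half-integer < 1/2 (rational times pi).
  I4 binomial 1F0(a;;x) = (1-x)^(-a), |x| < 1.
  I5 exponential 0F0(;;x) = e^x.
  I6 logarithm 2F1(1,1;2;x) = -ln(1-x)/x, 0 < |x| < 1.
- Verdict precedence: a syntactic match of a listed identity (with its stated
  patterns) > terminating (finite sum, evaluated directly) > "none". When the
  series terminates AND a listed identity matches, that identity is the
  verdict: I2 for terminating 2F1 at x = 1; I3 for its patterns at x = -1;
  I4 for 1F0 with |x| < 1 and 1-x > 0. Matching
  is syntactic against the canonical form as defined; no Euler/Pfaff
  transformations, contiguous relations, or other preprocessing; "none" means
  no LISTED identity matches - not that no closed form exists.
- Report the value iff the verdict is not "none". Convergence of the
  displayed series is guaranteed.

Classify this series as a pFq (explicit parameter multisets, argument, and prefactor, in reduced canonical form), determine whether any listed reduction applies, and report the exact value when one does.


Prefactor -\frac{3}{5}, argument 1: 2F1 with upper {-\frac{9}{4}, 1} over lower {\frac{15}{4}}. Verdict: Gauss (I1, integer-parameter pattern) matches (x = 1: the Gamma ratio telescopes since c-a-b = 5 > 0 and a = 1 in Z>0). Exact value: -\frac{33}{100}.

Key step: with t_0 = -\frac{3}{5}, cancel k + 3/2 from the displayed ratio first; then C = -3/5.
Step ratio: r(k) = 1 * (k-\frac{9}{4}) (k+1) / [(k+\frac{15}{4}) (k+1)] - rational; roots negated = parameters, x = 1, C = -\frac{3}{5}.


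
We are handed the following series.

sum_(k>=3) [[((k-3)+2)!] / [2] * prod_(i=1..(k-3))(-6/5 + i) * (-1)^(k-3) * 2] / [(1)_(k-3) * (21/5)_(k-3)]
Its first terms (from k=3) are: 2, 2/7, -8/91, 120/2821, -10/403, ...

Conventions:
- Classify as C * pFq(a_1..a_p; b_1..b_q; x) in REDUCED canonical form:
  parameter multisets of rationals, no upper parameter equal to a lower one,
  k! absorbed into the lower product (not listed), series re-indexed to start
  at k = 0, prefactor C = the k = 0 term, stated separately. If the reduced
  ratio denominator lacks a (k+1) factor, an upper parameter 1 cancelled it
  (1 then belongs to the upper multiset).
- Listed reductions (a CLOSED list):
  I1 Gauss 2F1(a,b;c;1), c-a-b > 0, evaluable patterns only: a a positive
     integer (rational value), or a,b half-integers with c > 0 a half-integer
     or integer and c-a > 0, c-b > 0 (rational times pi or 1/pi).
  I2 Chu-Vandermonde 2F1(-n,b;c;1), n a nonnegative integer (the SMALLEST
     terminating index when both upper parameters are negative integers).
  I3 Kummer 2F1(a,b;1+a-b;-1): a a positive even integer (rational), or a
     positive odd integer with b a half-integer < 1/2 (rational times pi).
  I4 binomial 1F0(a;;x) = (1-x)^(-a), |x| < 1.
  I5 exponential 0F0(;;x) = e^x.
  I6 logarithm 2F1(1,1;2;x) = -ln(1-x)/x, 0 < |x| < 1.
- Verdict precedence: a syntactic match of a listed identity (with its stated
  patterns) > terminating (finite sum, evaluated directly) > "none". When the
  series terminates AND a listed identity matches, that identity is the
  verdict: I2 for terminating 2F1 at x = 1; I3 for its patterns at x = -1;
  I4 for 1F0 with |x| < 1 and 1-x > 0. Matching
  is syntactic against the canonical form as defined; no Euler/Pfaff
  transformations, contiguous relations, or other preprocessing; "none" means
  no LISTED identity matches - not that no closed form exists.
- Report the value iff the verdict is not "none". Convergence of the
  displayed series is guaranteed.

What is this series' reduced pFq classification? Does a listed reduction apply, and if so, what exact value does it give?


Prefactor 2, argument -1: 2F1 with upper {-1/5, 3} over lower {21/5}. Verdict: none (x = -1): each listed identity misses the multisets {-1/5, 3} ; {21/5}.

Key step: from the first term 2: the running product (C = 2) telescopes to a rising factorial.
Term ratio: r(k) = (-1) * (k-1/5) (k+3) / [(k+21/5) (k+1)] - rational; roots negated = parameters, x = (-1), C = 2.


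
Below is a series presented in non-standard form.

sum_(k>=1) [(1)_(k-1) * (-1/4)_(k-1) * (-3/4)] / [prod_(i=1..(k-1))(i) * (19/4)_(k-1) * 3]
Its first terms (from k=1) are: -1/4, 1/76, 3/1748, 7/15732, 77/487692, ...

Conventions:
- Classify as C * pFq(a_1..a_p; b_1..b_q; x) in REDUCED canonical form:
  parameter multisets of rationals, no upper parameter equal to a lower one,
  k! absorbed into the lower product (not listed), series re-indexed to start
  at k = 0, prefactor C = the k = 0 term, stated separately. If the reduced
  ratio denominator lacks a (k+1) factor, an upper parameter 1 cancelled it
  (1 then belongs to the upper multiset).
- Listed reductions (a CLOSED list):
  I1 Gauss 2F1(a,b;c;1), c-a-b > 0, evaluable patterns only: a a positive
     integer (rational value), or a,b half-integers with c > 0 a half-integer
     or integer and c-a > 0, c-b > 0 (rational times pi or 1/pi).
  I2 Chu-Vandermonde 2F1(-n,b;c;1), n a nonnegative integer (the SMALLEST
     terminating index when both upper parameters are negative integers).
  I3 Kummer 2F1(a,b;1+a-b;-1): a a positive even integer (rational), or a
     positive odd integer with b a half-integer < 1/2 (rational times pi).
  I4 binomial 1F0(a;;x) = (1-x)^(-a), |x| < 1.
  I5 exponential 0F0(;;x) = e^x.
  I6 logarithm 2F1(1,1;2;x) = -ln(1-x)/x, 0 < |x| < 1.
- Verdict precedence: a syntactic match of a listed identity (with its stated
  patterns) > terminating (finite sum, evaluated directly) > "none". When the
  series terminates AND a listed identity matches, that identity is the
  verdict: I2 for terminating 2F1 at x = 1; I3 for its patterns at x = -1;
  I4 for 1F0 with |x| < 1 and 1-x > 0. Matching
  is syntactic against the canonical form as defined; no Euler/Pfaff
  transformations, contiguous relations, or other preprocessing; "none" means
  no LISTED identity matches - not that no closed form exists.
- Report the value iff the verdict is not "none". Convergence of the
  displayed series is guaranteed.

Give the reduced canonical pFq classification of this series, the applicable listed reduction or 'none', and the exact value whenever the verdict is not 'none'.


Key observation: t_0 = -1/4 here, and the constant factors (C = -1/4) combine into one prefactor.
Term ratio: r(k) = 1 * (k-1/4) (k+1) / [(k+19/4) (k+1)] - rational in k, leading ratio 1; with t_0 = -1/4, classification follows.

Prefactor -1/4, argument 1: 2F1 with upper {-1/4, 1} over lower {19/4}. Verdict (x = 1): the Gauss summation I1 applies (x = 1: the Gamma ratio telescopes since c-a-b = 4 > 0 and a = 1 in Z>0). Hence: -15/64.


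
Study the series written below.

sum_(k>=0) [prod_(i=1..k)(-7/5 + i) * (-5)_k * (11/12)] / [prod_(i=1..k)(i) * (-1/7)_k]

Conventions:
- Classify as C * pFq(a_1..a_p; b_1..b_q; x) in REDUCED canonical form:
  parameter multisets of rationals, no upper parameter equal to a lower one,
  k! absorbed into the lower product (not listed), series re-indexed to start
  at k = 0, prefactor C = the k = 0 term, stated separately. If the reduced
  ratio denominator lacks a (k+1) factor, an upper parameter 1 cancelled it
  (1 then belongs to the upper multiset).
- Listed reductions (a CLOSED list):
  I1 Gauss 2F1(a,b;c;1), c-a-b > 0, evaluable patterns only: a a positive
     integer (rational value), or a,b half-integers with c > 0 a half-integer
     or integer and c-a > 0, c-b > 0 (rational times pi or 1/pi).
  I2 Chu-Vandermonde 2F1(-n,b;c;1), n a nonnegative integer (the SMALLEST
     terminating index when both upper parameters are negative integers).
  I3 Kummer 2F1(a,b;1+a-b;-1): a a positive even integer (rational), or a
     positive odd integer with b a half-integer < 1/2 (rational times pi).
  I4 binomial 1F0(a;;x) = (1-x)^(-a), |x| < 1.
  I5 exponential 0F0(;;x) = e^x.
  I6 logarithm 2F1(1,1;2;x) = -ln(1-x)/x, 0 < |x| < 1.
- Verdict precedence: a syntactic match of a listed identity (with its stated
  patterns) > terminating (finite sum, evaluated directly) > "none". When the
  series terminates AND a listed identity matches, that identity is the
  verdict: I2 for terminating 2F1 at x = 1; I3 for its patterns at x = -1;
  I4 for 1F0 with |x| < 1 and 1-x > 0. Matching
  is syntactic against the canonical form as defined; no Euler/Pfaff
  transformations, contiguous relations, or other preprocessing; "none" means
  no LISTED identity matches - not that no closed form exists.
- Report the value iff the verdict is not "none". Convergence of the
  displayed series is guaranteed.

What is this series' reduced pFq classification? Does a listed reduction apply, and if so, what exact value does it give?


Classification (C = 11/12): 2F1 with upper {-5, -2/5}, lower {-1/7}, argument x = 1. Verdict: this is the Chu-Vandermonde identity I2 (terminating 2F1 at x = 1 with n = 5, b = -2/5, c = -1/7). Value: -27061529/7312500.

Key observation: t_0 = 11/12 here, and the running product (C = 11/12, x = 1) telescopes to a rising factorial.
Ratio: r(k) = 1 * (k-5) (k-2/5) / [(k-1/7) (k+1)] ; factor over Q: parameters, x = 1, and C = 11/12.


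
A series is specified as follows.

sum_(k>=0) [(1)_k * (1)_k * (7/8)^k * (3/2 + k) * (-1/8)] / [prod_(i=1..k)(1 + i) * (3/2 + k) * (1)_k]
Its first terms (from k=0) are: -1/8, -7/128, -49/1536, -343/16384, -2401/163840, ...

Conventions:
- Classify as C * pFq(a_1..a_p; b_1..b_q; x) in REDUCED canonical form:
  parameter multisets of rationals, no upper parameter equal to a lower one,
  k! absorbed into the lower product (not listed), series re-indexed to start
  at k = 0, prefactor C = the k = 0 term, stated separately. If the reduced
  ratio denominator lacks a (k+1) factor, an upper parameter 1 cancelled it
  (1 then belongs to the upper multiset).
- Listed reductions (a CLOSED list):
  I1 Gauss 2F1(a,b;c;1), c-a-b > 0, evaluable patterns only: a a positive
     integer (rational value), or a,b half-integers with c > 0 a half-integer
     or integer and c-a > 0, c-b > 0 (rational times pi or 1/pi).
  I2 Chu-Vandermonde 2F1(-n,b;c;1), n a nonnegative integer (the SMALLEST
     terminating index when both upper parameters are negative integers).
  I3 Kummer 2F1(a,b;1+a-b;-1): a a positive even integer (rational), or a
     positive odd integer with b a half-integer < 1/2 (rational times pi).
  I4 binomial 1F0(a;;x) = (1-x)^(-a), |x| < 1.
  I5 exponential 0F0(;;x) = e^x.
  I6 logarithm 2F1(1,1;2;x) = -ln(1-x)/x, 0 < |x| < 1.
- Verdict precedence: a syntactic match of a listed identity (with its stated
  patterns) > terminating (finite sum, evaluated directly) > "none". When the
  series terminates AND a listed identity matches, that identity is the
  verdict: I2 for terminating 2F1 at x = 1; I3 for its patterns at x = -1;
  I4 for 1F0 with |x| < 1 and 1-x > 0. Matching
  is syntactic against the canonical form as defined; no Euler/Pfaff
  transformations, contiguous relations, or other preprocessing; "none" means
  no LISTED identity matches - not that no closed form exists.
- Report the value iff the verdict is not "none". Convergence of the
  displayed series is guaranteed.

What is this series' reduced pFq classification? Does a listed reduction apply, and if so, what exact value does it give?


x = 7/8 here; the reduced form reads 2F1, upper {1, 1}, lower {2}, C = -1/8. Verdict: logarithm (I6) matches (the logarithm: parameters (1,1;2), x = 7/8). Value: (1/7) * ln(1/8).

The tell: x = (7/8) and the lower running product (C = -1/8, x = 7/8) is a rising factorial.
Consecutive-term ratio: r(k) = (7/8) * (k+1) (k+1) / [(k+2) (k+1)] - rational in k. x = (7/8); t_0 = -1/8; negate the roots.


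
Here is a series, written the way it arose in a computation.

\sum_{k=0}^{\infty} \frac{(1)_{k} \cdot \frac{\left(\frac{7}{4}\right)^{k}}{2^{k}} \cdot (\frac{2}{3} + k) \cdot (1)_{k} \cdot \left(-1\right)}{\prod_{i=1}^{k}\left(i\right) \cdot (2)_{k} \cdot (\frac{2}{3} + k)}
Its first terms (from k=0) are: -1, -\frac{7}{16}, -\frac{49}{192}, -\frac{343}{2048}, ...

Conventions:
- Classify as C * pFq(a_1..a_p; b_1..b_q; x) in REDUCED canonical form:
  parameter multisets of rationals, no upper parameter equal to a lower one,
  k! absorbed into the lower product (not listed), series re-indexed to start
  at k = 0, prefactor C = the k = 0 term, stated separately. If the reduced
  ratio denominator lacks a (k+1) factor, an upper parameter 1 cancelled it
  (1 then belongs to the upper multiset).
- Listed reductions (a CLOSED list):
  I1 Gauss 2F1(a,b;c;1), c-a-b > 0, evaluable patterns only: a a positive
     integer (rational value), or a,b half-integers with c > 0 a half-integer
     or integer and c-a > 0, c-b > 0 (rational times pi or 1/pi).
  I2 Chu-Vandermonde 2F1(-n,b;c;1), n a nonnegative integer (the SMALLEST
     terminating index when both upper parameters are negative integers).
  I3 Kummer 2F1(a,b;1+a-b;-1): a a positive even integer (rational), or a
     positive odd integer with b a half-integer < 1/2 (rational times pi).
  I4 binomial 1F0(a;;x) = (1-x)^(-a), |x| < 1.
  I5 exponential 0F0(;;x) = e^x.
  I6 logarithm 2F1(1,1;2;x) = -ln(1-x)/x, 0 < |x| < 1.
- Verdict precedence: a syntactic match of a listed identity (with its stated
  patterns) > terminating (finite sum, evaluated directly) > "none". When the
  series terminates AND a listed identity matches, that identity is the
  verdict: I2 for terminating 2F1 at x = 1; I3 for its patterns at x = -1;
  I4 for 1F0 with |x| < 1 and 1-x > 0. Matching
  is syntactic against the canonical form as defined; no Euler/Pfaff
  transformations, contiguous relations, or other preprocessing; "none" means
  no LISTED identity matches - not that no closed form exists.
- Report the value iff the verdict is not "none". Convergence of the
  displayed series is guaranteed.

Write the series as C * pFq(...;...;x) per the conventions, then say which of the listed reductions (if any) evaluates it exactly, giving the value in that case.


Key step: t_0 being -1, the product of the first k integers (prefactor -1) is k!.
Consecutive-term ratio: r(k) = \frac{7}{8} * (k+1) (k+1) / [(k+2) (k+1)] ; factor over Q: parameters, x = \frac{7}{8}, and C = -1.

Classification (C = -1): 2F1 with upper {1, 1}, lower {2}, argument x = \frac{7}{8}. Verdict: logarithm (I6) fires (the logarithm: parameters (1,1;2), x = \frac{7}{8}). Sum: \frac{8}{7} \cdot \ln\left(\frac{1}{8}\right).


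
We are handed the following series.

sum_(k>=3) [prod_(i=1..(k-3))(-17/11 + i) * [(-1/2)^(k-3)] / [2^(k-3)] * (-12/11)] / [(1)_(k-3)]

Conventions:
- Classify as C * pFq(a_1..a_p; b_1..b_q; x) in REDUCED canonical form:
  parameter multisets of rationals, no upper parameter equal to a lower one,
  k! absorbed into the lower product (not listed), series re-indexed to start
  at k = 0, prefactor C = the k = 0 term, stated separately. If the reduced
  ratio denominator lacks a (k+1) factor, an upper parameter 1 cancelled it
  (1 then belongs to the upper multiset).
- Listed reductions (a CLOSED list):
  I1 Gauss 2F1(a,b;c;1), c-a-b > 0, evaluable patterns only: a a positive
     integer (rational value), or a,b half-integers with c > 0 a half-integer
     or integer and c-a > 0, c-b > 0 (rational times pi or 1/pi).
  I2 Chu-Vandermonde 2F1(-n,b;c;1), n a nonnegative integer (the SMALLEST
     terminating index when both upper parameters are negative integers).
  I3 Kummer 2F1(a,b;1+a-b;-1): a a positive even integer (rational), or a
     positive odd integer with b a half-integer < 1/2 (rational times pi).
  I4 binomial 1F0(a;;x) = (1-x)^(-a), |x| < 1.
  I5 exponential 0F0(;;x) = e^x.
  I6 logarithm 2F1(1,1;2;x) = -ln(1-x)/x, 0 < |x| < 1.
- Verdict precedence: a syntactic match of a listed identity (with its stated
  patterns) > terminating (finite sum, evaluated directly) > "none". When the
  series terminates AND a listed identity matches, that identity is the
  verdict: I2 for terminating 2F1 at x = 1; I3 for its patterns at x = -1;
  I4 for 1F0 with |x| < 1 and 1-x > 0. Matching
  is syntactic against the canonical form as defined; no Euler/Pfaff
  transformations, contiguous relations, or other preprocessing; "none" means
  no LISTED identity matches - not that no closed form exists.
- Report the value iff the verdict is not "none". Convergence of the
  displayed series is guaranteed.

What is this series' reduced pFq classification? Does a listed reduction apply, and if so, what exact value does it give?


x = -1/4 here; the reduced form reads 1F0, upper {-6/11}, lower {-}, C = -12/11. Verdict: the I4 binomial reduction fires (the 1F0 binomial series: exponent 6/11, x = -1/4). Hence: (-12/11) * (5/4)^(6/11).

The tell: t_0 being -12/11, the two k-th powers (C = -12/11, x = -1/4) combine into one argument.
Adjacent-term ratio: r(k) = (-1/4) * (k-6/11) / [(k+1)] ; factor over Q: parameters, x = (-1/4), and C = -12/11.


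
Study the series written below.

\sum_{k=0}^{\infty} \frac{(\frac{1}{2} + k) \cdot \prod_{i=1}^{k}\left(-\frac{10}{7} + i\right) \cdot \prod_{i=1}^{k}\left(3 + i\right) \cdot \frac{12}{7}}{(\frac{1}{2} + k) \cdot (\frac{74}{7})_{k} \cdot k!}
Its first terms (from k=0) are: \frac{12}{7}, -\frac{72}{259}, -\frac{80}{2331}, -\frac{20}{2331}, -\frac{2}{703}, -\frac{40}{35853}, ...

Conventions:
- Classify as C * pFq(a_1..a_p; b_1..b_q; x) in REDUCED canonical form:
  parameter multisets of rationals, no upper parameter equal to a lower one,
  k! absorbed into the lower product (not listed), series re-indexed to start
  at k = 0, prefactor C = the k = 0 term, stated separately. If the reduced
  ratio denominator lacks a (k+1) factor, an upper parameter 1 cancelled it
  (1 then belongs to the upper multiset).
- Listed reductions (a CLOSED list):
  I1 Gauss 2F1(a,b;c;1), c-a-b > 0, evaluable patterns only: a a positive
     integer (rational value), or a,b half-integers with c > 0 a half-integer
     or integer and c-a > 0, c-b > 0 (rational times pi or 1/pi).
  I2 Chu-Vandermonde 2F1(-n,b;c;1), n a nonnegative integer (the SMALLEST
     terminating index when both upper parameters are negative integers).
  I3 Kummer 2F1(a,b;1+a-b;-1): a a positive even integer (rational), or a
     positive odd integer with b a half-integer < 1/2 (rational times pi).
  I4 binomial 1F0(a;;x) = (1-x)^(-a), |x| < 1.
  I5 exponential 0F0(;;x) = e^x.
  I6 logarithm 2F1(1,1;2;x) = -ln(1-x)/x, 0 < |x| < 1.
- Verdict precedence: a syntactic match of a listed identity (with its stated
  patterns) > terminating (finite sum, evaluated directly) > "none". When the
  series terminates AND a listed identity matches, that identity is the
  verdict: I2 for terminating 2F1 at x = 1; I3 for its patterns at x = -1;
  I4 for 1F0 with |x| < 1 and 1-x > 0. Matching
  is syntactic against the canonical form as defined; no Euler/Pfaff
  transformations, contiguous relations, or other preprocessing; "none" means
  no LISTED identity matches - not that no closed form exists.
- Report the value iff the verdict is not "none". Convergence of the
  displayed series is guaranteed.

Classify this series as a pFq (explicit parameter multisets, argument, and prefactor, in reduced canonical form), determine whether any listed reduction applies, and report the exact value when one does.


x = 1 here; the reduced form reads 2F1, upper {-\frac{3}{7}, 4}, lower {\frac{74}{7}}, C = \frac{12}{7}. Verdict (x = 1): the Gauss summation I1 applies (x = 1: the Gamma ratio telescopes since c-a-b = 7 > 0 and a = 4 in Z>0). Exact value: \frac{163346}{117649}.

The tell: t_0 being \frac{12}{7}, the running product (prefactor 12/7) telescopes to a rising factorial.
Ratio: r(k) = 1 * (k-\frac{3}{7}) (k+4) / [(k+\frac{74}{7}) (k+1)] - rational in k. x = 1; t_0 = \frac{12}{7}; negate the roots.
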